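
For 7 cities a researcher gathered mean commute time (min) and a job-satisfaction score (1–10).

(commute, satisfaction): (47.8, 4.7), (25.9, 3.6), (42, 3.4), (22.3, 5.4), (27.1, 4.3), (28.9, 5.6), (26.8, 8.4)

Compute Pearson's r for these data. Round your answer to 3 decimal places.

-0.332

n = 7, Σx = 220.8, Σy = 35.4, Σx² = 7504.8, Σy² = 196.18, Σxy = 1084.61
nΣxy − ΣxΣy = 7592.27 − 7816.32 = -224.05
nΣx² − (Σx)² = 52533.6 − 48752.64 = 3780.96; nΣy² − (Σy)² = 1373.26 − 1253.16 = 120.1
r = -224.05 / √(3780.96 × 120.1) = -224.05 / 673.8644 ≈ -0.332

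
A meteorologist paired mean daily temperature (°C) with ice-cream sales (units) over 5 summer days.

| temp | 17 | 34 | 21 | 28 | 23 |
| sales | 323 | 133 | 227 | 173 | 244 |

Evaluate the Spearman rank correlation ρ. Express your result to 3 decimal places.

Rank temp: 1, 5, 2, 4, 3
Rank sales: 5, 1, 3, 2, 4
d = rank(temp) − rank(sales): -4, 4, -1, 2, -1; Σd² = 38
ρ = 1 − 6Σd² / [n(n²−1)] = 1 − 6×38 / (5×24) = 1 − 228/120 ≈ -0.900

-0.900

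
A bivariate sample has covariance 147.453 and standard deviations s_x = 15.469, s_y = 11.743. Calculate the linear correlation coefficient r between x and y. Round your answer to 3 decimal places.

r = Cov(x,y) / (s_x · s_y) = 147.453 / (15.469 × 11.743)
  = 147.453 / 181.6525 ≈ 0.812

0.812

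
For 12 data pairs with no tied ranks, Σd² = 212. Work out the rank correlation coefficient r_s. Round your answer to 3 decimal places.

ρ = 1 − 6Σd² / [n(n²−1)] = 1 − 6×212 / (12×143)
  = 1 − 1272/1716 = 1 − 0.7413 ≈ 0.259

0.259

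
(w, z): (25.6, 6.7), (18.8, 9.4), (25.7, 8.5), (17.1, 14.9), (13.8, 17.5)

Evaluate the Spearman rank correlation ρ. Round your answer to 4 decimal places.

Rank w: 4, 3, 5, 2, 1
Rank z: 1, 3, 2, 4, 5
d = rank(w) − rank(z): 3, 0, 3, -2, -4; Σd² = 38
ρ = 1 − 6Σd² / [n(n²−1)] = 1 − 6×38 / (5×24) = 1 − 228/120 ≈ -0.9000

-0.9000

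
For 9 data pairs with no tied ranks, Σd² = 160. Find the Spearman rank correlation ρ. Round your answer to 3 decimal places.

-0.333

ρ = 1 − 6Σd² / [n(n²−1)] = 1 − 6×160 / (9×80)
  = 1 − 960/720 = 1 − 1.3333 ≈ -0.333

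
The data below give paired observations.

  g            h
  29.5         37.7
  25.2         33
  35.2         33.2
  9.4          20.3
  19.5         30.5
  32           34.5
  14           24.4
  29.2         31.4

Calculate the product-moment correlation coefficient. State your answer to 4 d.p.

n = 8, Σg = 194, Σh = 245, Σg² = 5285.58, Σh² = 7726.44, Σgh = 6260.44
nΣgh − ΣgΣh = 50083.52 − 47530 = 2553.52
nΣg² − (Σg)² = 42284.64 − 37636 = 4648.64; nΣh² − (Σh)² = 61811.52 − 60025 = 1786.52
r = 2553.52 / √(4648.64 × 1786.52) = 2553.52 / 2881.8203 ≈ 0.8861

0.8861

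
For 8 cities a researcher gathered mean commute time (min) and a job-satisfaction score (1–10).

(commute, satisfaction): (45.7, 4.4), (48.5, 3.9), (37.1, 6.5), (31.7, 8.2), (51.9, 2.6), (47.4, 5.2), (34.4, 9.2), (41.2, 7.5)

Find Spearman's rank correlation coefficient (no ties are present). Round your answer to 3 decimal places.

Rank commute: 5, 7, 3, 1, 8, 6, 2, 4
Rank satisfaction: 3, 2, 5, 7, 1, 4, 8, 6
d = rank(commute) − rank(satisfaction): 2, 5, -2, -6, 7, 2, -6, -2; Σd² = 162
ρ = 1 − 6Σd² / [n(n²−1)] = 1 − 6×162 / (8×63) = 1 − 972/504 ≈ -0.929

-0.929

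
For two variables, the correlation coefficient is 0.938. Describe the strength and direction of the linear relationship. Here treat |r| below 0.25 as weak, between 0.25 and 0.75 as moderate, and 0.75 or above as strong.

strong positive

r = 0.938 > 0 so the relationship is positive.
|r| = 0.938, which falls in the strong range.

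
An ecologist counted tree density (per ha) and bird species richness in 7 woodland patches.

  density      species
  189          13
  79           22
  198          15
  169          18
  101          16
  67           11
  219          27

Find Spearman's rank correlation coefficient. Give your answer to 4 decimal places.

0.3571

Rank density: 5, 2, 6, 4, 3, 1, 7
Rank species: 2, 6, 3, 5, 4, 1, 7
d = rank(density) − rank(species): 3, -4, 3, -1, -1, 0, 0; Σd² = 36
ρ = 1 − 6Σd² / [n(n²−1)] = 1 − 6×36 / (7×48) = 1 − 216/336 ≈ 0.3571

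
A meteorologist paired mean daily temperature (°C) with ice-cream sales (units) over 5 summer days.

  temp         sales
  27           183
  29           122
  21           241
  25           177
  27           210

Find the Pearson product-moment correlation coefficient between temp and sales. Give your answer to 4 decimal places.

-0.8153

n = 5, Σx = 129, Σy = 933, Σx² = 3365, Σy² = 181883, Σxy = 23635
nΣxy − ΣxΣy = 118175 − 120357 = -2182
nΣx² − (Σx)² = 16825 − 16641 = 184; nΣy² − (Σy)² = 909415 − 870489 = 38926
r = -2182 / √(184 × 38926) = -2182 / 2676.2631 ≈ -0.8153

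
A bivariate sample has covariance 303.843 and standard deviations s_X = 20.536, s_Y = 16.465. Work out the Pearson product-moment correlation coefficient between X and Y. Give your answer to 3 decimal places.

r = Cov(X,Y) / (s_X · s_Y) = 303.843 / (20.536 × 16.465)
  = 303.843 / 338.1252 ≈ 0.899

0.899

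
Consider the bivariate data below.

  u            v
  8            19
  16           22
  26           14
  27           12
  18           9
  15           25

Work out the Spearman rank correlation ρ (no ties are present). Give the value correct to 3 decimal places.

-0.657

Rank u: 1, 3, 5, 6, 4, 2
Rank v: 4, 5, 3, 2, 1, 6
d = rank(u) − rank(v): -3, -2, 2, 4, 3, -4; Σd² = 58
ρ = 1 − 6Σd² / [n(n²−1)] = 1 − 6×58 / (6×35) = 1 − 348/210 ≈ -0.657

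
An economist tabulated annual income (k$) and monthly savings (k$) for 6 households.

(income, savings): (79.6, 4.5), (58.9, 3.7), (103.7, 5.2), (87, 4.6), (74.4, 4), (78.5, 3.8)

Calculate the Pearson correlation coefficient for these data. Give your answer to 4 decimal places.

0.9096

n = 6, Σx = 482.1, Σy = 25.8, Σx² = 39825.67, Σy² = 112.58, Σxy = 2111.47
nΣxy − ΣxΣy = 12668.82 − 12438.18 = 230.64
nΣx² − (Σx)² = 238954.02 − 232420.41 = 6533.61; nΣy² − (Σy)² = 675.48 − 665.64 = 9.84
r = 230.64 / √(6533.61 × 9.84) = 230.64 / 253.5562 ≈ 0.9096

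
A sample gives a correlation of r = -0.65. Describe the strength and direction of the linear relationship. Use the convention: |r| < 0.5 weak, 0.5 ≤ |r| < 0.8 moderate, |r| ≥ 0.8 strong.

moderate negative

r = -0.65 < 0 so the relationship is negative.
|r| = 0.65, which falls in the moderate range.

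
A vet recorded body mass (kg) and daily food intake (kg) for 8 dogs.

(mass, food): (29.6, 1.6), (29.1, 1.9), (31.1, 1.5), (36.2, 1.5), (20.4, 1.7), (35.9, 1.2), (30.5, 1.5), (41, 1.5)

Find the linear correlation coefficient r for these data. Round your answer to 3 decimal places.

n = 8, Σx = 253.8, Σy = 12.4, Σx² = 8316.84, Σy² = 19.5, Σxy = 388.61
nΣxy − ΣxΣy = 3108.88 − 3147.12 = -38.24
nΣx² − (Σx)² = 66534.72 − 64414.44 = 2120.28; nΣy² − (Σy)² = 156 − 153.76 = 2.24
r = -38.24 / √(2120.28 × 2.24) = -38.24 / 68.9161 ≈ -0.555

-0.555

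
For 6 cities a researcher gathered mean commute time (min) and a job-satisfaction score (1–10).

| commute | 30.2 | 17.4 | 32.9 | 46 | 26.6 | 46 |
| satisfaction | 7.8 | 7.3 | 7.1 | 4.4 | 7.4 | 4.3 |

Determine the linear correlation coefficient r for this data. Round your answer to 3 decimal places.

n = 6, Σx = 199.1, Σy = 38.3, Σx² = 7236.77, Σy² = 257.15, Σxy = 1193.21
nΣxy − ΣxΣy = 7159.26 − 7625.53 = -466.27
nΣx² − (Σx)² = 43420.62 − 39640.81 = 3779.81; nΣy² − (Σy)² = 1542.9 − 1466.89 = 76.01
r = -466.27 / √(3779.81 × 76.01) = -466.27 / 536.0069 ≈ -0.870

-0.870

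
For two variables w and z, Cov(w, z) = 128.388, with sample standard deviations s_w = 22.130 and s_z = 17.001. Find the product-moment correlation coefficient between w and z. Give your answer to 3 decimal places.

r = Cov(w,z) / (s_w · s_z) = 128.388 / (22.130 × 17.001)
  = 128.388 / 376.2321 ≈ 0.341

0.341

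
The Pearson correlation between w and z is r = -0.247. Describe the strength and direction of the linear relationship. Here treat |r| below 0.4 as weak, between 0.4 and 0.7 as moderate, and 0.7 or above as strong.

r = -0.247 < 0 so the relationship is negative.
|r| = 0.247, which falls in the weak range.

weak negative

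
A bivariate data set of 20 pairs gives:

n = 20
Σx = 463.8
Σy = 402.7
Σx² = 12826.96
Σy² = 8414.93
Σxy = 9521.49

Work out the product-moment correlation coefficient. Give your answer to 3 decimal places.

r = (nΣxy − ΣxΣy) / √[(nΣx² − (Σx)²)(nΣy² − (Σy)²)]
Numerator: 20×9521.49 − 463.8×402.7 = 3657.54
Denominator: √[(256539.2 − 215110.44)(168298.6 − 162167.29)] = √[41428.76 × 6131.31] = 15937.7718
r = 3657.54 / 15937.7718 ≈ 0.229

0.229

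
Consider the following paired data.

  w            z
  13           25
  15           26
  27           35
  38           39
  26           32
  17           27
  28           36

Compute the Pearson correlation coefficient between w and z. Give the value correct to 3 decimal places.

0.977

n = 7, Σw = 164, Σz = 220, Σw² = 4316, Σz² = 7096, Σwz = 5441
nΣwz − ΣwΣz = 38087 − 36080 = 2007
nΣw² − (Σw)² = 30212 − 26896 = 3316; nΣz² − (Σz)² = 49672 − 48400 = 1272
r = 2007 / √(3316 × 1272) = 2007 / 2053.7653 ≈ 0.977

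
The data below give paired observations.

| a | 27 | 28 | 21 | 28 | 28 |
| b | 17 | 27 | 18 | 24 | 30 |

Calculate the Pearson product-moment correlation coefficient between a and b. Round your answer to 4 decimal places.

0.6203

n = 5, Σa = 132, Σb = 116, Σa² = 3522, Σb² = 2818, Σab = 3105
nΣab − ΣaΣb = 15525 − 15312 = 213
nΣa² − (Σa)² = 17610 − 17424 = 186; nΣb² − (Σb)² = 14090 − 13456 = 634
r = 213 / √(186 × 634) = 213 / 343.4006 ≈ 0.6203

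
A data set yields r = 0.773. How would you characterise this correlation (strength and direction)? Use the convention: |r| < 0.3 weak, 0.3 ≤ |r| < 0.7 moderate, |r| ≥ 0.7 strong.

r = 0.773 > 0 so the relationship is positive.
|r| = 0.773, which falls in the strong range.

strong positive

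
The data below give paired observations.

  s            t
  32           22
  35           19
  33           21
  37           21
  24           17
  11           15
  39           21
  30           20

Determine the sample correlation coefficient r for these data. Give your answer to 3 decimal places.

n = 8, Σs = 241, Σt = 156, Σs² = 7825, Σt² = 3082, Σst = 4831
nΣst − ΣsΣt = 38648 − 37596 = 1052
nΣs² − (Σs)² = 62600 − 58081 = 4519; nΣt² − (Σt)² = 24656 − 24336 = 320
r = 1052 / √(4519 × 320) = 1052 / 1202.5307 ≈ 0.875

0.875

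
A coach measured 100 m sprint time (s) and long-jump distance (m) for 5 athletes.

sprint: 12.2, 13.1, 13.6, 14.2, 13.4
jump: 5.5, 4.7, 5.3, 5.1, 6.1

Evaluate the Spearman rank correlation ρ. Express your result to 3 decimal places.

Rank sprint: 1, 2, 4, 5, 3
Rank jump: 4, 1, 3, 2, 5
d = rank(sprint) − rank(jump): -3, 1, 1, 3, -2; Σd² = 24
ρ = 1 − 6Σd² / [n(n²−1)] = 1 − 6×24 / (5×24) = 1 − 144/120 ≈ -0.200

-0.200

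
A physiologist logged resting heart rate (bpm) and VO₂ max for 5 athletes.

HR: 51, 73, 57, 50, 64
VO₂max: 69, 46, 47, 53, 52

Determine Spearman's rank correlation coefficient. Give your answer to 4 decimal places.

Rank HR: 2, 5, 3, 1, 4
Rank VO₂max: 5, 1, 2, 4, 3
d = rank(HR) − rank(VO₂max): -3, 4, 1, -3, 1; Σd² = 36
ρ = 1 − 6Σd² / [n(n²−1)] = 1 − 6×36 / (5×24) = 1 − 216/120 ≈ -0.8000

-0.8000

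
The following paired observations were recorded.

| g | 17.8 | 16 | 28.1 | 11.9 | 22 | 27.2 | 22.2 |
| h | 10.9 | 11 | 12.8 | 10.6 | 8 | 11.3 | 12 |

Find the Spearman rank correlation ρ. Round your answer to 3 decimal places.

0.714

Rank g: 3, 2, 7, 1, 4, 6, 5
Rank h: 3, 4, 7, 2, 1, 5, 6
d = rank(g) − rank(h): 0, -2, 0, -1, 3, 1, -1; Σd² = 16
ρ = 1 − 6Σd² / [n(n²−1)] = 1 − 6×16 / (7×48) = 1 − 96/336 ≈ 0.714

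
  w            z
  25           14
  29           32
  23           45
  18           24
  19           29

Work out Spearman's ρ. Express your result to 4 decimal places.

0.2000

Rank w: 4, 5, 3, 1, 2
Rank z: 1, 4, 5, 2, 3
d = rank(w) − rank(z): 3, 1, -2, -1, -1; Σd² = 16
ρ = 1 − 6Σd² / [n(n²−1)] = 1 − 6×16 / (5×24) = 1 − 96/120 ≈ 0.2000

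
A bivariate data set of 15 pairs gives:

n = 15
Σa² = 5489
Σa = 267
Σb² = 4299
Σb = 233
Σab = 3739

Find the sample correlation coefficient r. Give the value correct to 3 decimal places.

-0.577

r = (nΣab − ΣaΣb) / √[(nΣa² − (Σa)²)(nΣb² − (Σb)²)]
Numerator: 15×3739 − 267×233 = -6126
Denominator: √[(82335 − 71289)(64485 − 54289)] = √[11046 × 10196] = 10612.4934
r = -6126 / 10612.4934 ≈ -0.577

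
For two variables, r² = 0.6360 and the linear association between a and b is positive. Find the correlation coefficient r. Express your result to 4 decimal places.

0.7975

|r| = √0.6360 = 0.7975
The association is positive, so r = 0.7975.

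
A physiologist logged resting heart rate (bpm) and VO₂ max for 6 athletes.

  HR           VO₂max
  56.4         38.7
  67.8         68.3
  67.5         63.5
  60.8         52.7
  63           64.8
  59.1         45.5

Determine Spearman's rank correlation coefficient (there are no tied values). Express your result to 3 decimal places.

0.943

Rank HR: 1, 6, 5, 3, 4, 2
Rank VO₂max: 1, 6, 4, 3, 5, 2
d = rank(HR) − rank(VO₂max): 0, 0, 1, 0, -1, 0; Σd² = 2
ρ = 1 − 6Σd² / [n(n²−1)] = 1 − 6×2 / (6×35) = 1 − 12/210 ≈ 0.943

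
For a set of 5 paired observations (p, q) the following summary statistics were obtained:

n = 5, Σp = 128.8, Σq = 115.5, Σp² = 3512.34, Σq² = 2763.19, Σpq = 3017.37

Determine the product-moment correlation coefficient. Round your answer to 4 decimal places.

0.3095

r = (nΣpq − ΣpΣq) / √[(nΣp² − (Σp)²)(nΣq² − (Σq)²)]
Numerator: 5×3017.37 − 128.8×115.5 = 210.45
Denominator: √[(17561.7 − 16589.44)(13815.95 − 13340.25)] = √[972.26 × 475.7] = 680.0765
r = 210.45 / 680.0765 ≈ 0.3095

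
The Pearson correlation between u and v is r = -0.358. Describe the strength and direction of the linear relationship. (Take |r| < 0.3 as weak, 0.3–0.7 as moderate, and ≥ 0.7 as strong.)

r = -0.358 < 0 so the relationship is negative.
|r| = 0.358, which falls in the moderate range.

moderate negative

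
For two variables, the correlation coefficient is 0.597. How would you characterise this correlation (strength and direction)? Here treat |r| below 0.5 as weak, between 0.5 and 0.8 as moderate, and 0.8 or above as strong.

moderate positive

r = 0.597 > 0 so the relationship is positive.
|r| = 0.597, which falls in the moderate range.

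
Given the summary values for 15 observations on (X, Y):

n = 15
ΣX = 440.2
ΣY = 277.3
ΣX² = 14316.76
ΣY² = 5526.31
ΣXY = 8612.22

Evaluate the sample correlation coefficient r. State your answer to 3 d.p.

0.634

r = (nΣXY − ΣXΣY) / √[(nΣX² − (ΣX)²)(nΣY² − (ΣY)²)]
Numerator: 15×8612.22 − 440.2×277.3 = 7115.84
Denominator: √[(214751.4 − 193776.04)(82894.65 − 76895.29)] = √[20975.36 × 5999.36] = 11217.7866
r = 7115.84 / 11217.7866 ≈ 0.634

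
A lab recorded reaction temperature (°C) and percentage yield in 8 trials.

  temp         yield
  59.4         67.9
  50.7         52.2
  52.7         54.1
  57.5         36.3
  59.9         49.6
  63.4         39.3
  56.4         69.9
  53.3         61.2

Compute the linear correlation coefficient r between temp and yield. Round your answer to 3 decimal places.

n = 8, Σx = 453.3, Σy = 430.5, Σx² = 25811.81, Σy² = 24215.85, Σxy = 24285.1
nΣxy − ΣxΣy = 194280.8 − 195145.65 = -864.85
nΣx² − (Σx)² = 206494.48 − 205480.89 = 1013.59; nΣy² − (Σy)² = 193726.8 − 185330.25 = 8396.55
r = -864.85 / √(1013.59 × 8396.55) = -864.85 / 2917.3034 ≈ -0.296

-0.296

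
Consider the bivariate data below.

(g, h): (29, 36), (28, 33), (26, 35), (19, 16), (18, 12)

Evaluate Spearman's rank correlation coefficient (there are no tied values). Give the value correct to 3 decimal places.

Rank g: 5, 4, 3, 2, 1
Rank h: 5, 3, 4, 2, 1
d = rank(g) − rank(h): 0, 1, -1, 0, 0; Σd² = 2
ρ = 1 − 6Σd² / [n(n²−1)] = 1 − 6×2 / (5×24) = 1 − 12/120 ≈ 0.900

0.900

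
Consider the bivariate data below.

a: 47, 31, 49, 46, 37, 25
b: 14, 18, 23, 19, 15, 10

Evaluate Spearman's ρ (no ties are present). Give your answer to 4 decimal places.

0.6000

Rank a: 5, 2, 6, 4, 3, 1
Rank b: 2, 4, 6, 5, 3, 1
d = rank(a) − rank(b): 3, -2, 0, -1, 0, 0; Σd² = 14
ρ = 1 − 6Σd² / [n(n²−1)] = 1 − 6×14 / (6×35) = 1 − 84/210 ≈ 0.6000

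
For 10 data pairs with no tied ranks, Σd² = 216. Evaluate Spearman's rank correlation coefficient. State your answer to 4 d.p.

-0.3091

ρ = 1 − 6Σd² / [n(n²−1)] = 1 − 6×216 / (10×99)
  = 1 − 1296/990 = 1 − 1.30909 ≈ -0.3091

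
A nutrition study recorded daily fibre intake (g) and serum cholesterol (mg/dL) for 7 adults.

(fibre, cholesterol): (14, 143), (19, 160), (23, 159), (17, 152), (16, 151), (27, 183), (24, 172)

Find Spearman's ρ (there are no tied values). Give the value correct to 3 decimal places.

0.964

Rank fibre: 1, 4, 5, 3, 2, 7, 6
Rank cholesterol: 1, 5, 4, 3, 2, 7, 6
d = rank(fibre) − rank(cholesterol): 0, -1, 1, 0, 0, 0, 0; Σd² = 2
ρ = 1 − 6Σd² / [n(n²−1)] = 1 − 6×2 / (7×48) = 1 − 12/336 ≈ 0.964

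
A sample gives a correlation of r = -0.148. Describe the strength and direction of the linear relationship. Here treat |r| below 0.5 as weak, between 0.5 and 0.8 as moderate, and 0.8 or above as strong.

weak negative

r = -0.148 < 0 so the relationship is negative.
|r| = 0.148, which falls in the weak range.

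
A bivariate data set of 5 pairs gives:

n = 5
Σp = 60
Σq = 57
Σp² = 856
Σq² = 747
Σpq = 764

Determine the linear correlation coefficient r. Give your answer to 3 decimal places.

0.696

r = (nΣpq − ΣpΣq) / √[(nΣp² − (Σp)²)(nΣq² − (Σq)²)]
Numerator: 5×764 − 60×57 = 400
Denominator: √[(4280 − 3600)(3735 − 3249)] = √[680 × 486] = 574.8739
r = 400 / 574.8739 ≈ 0.696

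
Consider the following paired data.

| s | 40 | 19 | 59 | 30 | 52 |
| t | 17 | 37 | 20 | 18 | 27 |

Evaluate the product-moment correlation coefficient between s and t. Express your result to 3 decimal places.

-0.468

n = 5, Σs = 200, Σt = 119, Σs² = 9046, Σt² = 3111, Σst = 4507
nΣst − ΣsΣt = 22535 − 23800 = -1265
nΣs² − (Σs)² = 45230 − 40000 = 5230; nΣt² − (Σt)² = 15555 − 14161 = 1394
r = -1265 / √(5230 × 1394) = -1265 / 2700.1148 ≈ -0.468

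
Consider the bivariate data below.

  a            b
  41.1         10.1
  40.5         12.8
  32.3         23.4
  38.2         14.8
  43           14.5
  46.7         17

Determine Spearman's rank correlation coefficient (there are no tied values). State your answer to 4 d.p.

Rank a: 4, 3, 1, 2, 5, 6
Rank b: 1, 2, 6, 4, 3, 5
d = rank(a) − rank(b): 3, 1, -5, -2, 2, 1; Σd² = 44
ρ = 1 − 6Σd² / [n(n²−1)] = 1 − 6×44 / (6×35) = 1 − 264/210 ≈ -0.2571

-0.2571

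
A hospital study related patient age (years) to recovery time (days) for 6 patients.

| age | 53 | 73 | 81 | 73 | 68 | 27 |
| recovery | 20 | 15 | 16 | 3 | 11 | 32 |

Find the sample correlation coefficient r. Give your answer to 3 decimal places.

n = 6, Σx = 375, Σy = 97, Σx² = 25381, Σy² = 2035, Σxy = 5282
nΣxy − ΣxΣy = 31692 − 36375 = -4683
nΣx² − (Σx)² = 152286 − 140625 = 11661; nΣy² − (Σy)² = 12210 − 9409 = 2801
r = -4683 / √(11661 × 2801) = -4683 / 5715.1081 ≈ -0.819

-0.819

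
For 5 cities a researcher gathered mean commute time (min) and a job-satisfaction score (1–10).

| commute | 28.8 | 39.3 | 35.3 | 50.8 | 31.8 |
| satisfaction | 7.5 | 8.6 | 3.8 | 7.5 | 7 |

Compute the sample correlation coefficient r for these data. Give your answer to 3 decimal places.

n = 5, Σx = 186, Σy = 34.4, Σx² = 7211.9, Σy² = 249.9, Σxy = 1291.72
nΣxy − ΣxΣy = 6458.6 − 6398.4 = 60.2
nΣx² − (Σx)² = 36059.5 − 34596 = 1463.5; nΣy² − (Σy)² = 1249.5 − 1183.36 = 66.14
r = 60.2 / √(1463.5 × 66.14) = 60.2 / 311.1204 ≈ 0.193

0.193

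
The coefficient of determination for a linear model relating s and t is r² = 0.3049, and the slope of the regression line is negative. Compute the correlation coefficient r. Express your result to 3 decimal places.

-0.552

|r| = √0.3049 = 0.552
The association is negative, so r = −0.552.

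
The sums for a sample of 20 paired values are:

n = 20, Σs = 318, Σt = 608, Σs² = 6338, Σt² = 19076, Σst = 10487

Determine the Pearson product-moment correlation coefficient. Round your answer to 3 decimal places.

0.940

r = (nΣst − ΣsΣt) / √[(nΣs² − (Σs)²)(nΣt² − (Σt)²)]
Numerator: 20×10487 − 318×608 = 16396
Denominator: √[(126760 − 101124)(381520 − 369664)] = √[25636 × 11856] = 17433.8870
r = 16396 / 17433.8870 ≈ 0.940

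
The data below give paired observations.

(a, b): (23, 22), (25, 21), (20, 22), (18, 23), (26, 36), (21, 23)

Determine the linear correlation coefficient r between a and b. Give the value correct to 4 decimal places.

n = 6, Σa = 133, Σb = 147, Σa² = 2995, Σb² = 3763, Σab = 3304
nΣab − ΣaΣb = 19824 − 19551 = 273
nΣa² − (Σa)² = 17970 − 17689 = 281; nΣb² − (Σb)² = 22578 − 21609 = 969
r = 273 / √(281 × 969) = 273 / 521.8132 ≈ 0.5232

0.5232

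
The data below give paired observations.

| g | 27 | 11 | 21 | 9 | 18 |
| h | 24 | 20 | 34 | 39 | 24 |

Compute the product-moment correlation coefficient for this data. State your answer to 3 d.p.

-0.257

n = 5, Σg = 86, Σh = 141, Σg² = 1696, Σh² = 4229, Σgh = 2365
nΣgh − ΣgΣh = 11825 − 12126 = -301
nΣg² − (Σg)² = 8480 − 7396 = 1084; nΣh² − (Σh)² = 21145 − 19881 = 1264
r = -301 / √(1084 × 1264) = -301 / 1170.5452 ≈ -0.257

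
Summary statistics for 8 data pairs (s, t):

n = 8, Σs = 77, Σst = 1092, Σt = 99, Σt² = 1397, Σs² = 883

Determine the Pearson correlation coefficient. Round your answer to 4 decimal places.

r = (nΣst − ΣsΣt) / √[(nΣs² − (Σs)²)(nΣt² − (Σt)²)]
Numerator: 8×1092 − 77×99 = 1113
Denominator: √[(7064 − 5929)(11176 − 9801)] = √[1135 × 1375] = 1249.2498
r = 1113 / 1249.2498 ≈ 0.8909

0.8909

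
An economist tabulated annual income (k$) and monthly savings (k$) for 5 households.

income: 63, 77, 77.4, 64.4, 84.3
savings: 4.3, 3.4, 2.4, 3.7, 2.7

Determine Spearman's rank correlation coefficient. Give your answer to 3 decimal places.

-0.900

Rank income: 1, 3, 4, 2, 5
Rank savings: 5, 3, 1, 4, 2
d = rank(income) − rank(savings): -4, 0, 3, -2, 3; Σd² = 38
ρ = 1 − 6Σd² / [n(n²−1)] = 1 − 6×38 / (5×24) = 1 − 228/120 ≈ -0.900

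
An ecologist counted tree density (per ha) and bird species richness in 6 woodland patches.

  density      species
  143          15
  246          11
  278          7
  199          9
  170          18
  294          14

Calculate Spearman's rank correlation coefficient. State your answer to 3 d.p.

Rank density: 1, 4, 5, 3, 2, 6
Rank species: 5, 3, 1, 2, 6, 4
d = rank(density) − rank(species): -4, 1, 4, 1, -4, 2; Σd² = 54
ρ = 1 − 6Σd² / [n(n²−1)] = 1 − 6×54 / (6×35) = 1 − 324/210 ≈ -0.543

-0.543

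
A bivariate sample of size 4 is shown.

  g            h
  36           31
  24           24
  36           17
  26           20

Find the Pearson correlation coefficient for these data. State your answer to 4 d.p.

0.1547

n = 4, Σg = 122, Σh = 92, Σg² = 3844, Σh² = 2226, Σgh = 2824
nΣgh − ΣgΣh = 11296 − 11224 = 72
nΣg² − (Σg)² = 15376 − 14884 = 492; nΣh² − (Σh)² = 8904 − 8464 = 440
r = 72 / √(492 × 440) = 72 / 465.2741 ≈ 0.1547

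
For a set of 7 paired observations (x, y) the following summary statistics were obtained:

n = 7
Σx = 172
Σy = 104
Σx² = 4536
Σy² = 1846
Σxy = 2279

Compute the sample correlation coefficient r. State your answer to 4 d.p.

r = (nΣxy − ΣxΣy) / √[(nΣx² − (Σx)²)(nΣy² − (Σy)²)]
Numerator: 7×2279 − 172×104 = -1935
Denominator: √[(31752 − 29584)(12922 − 10816)] = √[2168 × 2106] = 2136.7751
r = -1935 / 2136.7751 ≈ -0.9056

-0.9056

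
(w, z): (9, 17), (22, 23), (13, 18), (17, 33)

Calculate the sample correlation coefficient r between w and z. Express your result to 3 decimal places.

0.543

n = 4, Σw = 61, Σz = 91, Σw² = 1023, Σz² = 2231, Σwz = 1454
nΣwz − ΣwΣz = 5816 − 5551 = 265
nΣw² − (Σw)² = 4092 − 3721 = 371; nΣz² − (Σz)² = 8924 − 8281 = 643
r = 265 / √(371 × 643) = 265 / 488.4189 ≈ 0.543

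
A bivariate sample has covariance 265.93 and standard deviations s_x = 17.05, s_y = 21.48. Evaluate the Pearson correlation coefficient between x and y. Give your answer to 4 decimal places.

r = Cov(x,y) / (s_x · s_y) = 265.93 / (17.05 × 21.48)
  = 265.93 / 366.2340 ≈ 0.7261

0.7261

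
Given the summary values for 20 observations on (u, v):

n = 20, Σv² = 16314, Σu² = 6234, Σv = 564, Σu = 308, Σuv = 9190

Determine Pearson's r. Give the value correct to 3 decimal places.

0.646

r = (nΣuv − ΣuΣv) / √[(nΣu² − (Σu)²)(nΣv² − (Σv)²)]
Numerator: 20×9190 − 308×564 = 10088
Denominator: √[(124680 − 94864)(326280 − 318096)] = √[29816 × 8184] = 15620.9521
r = 10088 / 15620.9521 ≈ 0.646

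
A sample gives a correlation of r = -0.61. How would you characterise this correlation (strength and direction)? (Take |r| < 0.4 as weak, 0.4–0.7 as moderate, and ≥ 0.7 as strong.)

moderate negative

r = -0.61 < 0 so the relationship is negative.
|r| = 0.61, which falls in the moderate range.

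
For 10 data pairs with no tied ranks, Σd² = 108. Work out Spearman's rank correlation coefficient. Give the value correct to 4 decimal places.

0.3455

ρ = 1 − 6Σd² / [n(n²−1)] = 1 − 6×108 / (10×99)
  = 1 − 648/990 = 1 − 0.65455 ≈ 0.3455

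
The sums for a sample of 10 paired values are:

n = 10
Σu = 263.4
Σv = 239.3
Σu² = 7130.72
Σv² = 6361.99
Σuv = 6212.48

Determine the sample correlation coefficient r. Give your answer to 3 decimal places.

-0.259

r = (nΣuv − ΣuΣv) / √[(nΣu² − (Σu)²)(nΣv² − (Σv)²)]
Numerator: 10×6212.48 − 263.4×239.3 = -906.82
Denominator: √[(71307.2 − 69379.56)(63619.9 − 57264.49)] = √[1927.64 × 6355.41] = 3500.1346
r = -906.82 / 3500.1346 ≈ -0.259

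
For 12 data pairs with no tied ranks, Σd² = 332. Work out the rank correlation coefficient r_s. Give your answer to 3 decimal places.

ρ = 1 − 6Σd² / [n(n²−1)] = 1 − 6×332 / (12×143)
  = 1 − 1992/1716 = 1 − 1.1608 ≈ -0.161

-0.161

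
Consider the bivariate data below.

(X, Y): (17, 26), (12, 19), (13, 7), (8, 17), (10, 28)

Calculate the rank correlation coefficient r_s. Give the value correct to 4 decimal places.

0.0000

Rank X: 5, 3, 4, 1, 2
Rank Y: 4, 3, 1, 2, 5
d = rank(X) − rank(Y): 1, 0, 3, -1, -3; Σd² = 20
ρ = 1 − 6Σd² / [n(n²−1)] = 1 − 6×20 / (5×24) = 1 − 120/120 ≈ 0.0000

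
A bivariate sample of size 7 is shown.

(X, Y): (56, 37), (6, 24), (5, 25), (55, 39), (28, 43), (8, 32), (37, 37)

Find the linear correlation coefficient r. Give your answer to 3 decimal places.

0.740

n = 7, ΣX = 195, ΣY = 237, ΣX² = 8439, ΣY² = 8333, ΣXY = 7315
nΣXY − ΣXΣY = 51205 − 46215 = 4990
nΣX² − (ΣX)² = 59073 − 38025 = 21048; nΣY² − (ΣY)² = 58331 − 56169 = 2162
r = 4990 / √(21048 × 2162) = 4990 / 6745.7969 ≈ 0.740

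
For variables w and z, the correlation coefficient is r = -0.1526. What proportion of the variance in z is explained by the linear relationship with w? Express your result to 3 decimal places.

0.023

r² = (-0.1526)² = 0.023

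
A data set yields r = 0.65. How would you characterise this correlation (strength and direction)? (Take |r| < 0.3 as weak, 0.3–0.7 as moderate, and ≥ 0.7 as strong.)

r = 0.65 > 0 so the relationship is positive.
|r| = 0.65, which falls in the moderate range.

moderate positive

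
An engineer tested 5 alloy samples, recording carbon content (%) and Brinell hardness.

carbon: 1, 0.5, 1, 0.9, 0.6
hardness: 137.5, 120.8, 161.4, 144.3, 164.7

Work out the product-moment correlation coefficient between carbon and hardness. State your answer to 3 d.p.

n = 5, Σx = 4, Σy = 728.7, Σx² = 3.42, Σy² = 107497.43, Σxy = 587.99
nΣxy − ΣxΣy = 2939.95 − 2914.8 = 25.15
nΣx² − (Σx)² = 17.1 − 16 = 1.1; nΣy² − (Σy)² = 537487.15 − 531003.69 = 6483.46
r = 25.15 / √(1.1 × 6483.46) = 25.15 / 84.4500 ≈ 0.298

0.298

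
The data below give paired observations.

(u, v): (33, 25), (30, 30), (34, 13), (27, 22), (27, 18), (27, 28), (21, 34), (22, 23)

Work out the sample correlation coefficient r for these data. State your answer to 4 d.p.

n = 8, Σu = 221, Σv = 193, Σu² = 6257, Σv² = 4971, Σuv = 5223
nΣuv − ΣuΣv = 41784 − 42653 = -869
nΣu² − (Σu)² = 50056 − 48841 = 1215; nΣv² − (Σv)² = 39768 − 37249 = 2519
r = -869 / √(1215 × 2519) = -869 / 1749.4528 ≈ -0.4967

-0.4967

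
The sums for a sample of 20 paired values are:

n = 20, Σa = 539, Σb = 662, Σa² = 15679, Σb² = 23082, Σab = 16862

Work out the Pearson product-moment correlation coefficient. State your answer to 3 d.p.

-0.843

r = (nΣab − ΣaΣb) / √[(nΣa² − (Σa)²)(nΣb² − (Σb)²)]
Numerator: 20×16862 − 539×662 = -19578
Denominator: √[(313580 − 290521)(461640 − 438244)] = √[23059 × 23396] = 23226.8888
r = -19578 / 23226.8888 ≈ -0.843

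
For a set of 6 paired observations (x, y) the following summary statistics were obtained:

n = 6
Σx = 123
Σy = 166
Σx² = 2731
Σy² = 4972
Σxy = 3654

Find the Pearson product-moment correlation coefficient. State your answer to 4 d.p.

0.8904

r = (nΣxy − ΣxΣy) / √[(nΣx² − (Σx)²)(nΣy² − (Σy)²)]
Numerator: 6×3654 − 123×166 = 1506
Denominator: √[(16386 − 15129)(29832 − 27556)] = √[1257 × 2276] = 1691.4290
r = 1506 / 1691.4290 ≈ 0.8904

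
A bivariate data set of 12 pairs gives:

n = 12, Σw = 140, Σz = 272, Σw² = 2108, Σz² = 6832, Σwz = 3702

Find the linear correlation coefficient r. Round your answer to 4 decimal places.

0.9398

r = (nΣwz − ΣwΣz) / √[(nΣw² − (Σw)²)(nΣz² − (Σz)²)]
Numerator: 12×3702 − 140×272 = 6344
Denominator: √[(25296 − 19600)(81984 − 73984)] = √[5696 × 8000] = 6750.4074
r = 6344 / 6750.4074 ≈ 0.9398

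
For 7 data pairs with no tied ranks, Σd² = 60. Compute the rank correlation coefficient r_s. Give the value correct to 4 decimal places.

ρ = 1 − 6Σd² / [n(n²−1)] = 1 − 6×60 / (7×48)
  = 1 − 360/336 = 1 − 1.07143 ≈ -0.0714

-0.0714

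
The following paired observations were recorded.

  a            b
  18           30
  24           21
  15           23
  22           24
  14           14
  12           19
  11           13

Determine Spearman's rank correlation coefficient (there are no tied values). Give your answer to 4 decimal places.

Rank a: 5, 7, 4, 6, 3, 2, 1
Rank b: 7, 4, 5, 6, 2, 3, 1
d = rank(a) − rank(b): -2, 3, -1, 0, 1, -1, 0; Σd² = 16
ρ = 1 − 6Σd² / [n(n²−1)] = 1 − 6×16 / (7×48) = 1 − 96/336 ≈ 0.7143

0.7143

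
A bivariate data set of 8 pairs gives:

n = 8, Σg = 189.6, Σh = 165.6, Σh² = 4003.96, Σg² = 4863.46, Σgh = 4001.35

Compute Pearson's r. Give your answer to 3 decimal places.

0.166

r = (nΣgh − ΣgΣh) / √[(nΣg² − (Σg)²)(nΣh² − (Σh)²)]
Numerator: 8×4001.35 − 189.6×165.6 = 613.04
Denominator: √[(38907.68 − 35948.16)(32031.68 − 27423.36)] = √[2959.52 × 4608.32] = 3693.0225
r = 613.04 / 3693.0225 ≈ 0.166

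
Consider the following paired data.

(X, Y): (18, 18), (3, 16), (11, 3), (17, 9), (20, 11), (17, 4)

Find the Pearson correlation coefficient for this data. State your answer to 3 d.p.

-0.147

n = 6, ΣX = 86, ΣY = 61, ΣX² = 1432, ΣY² = 807, ΣXY = 846
nΣXY − ΣXΣY = 5076 − 5246 = -170
nΣX² − (ΣX)² = 8592 − 7396 = 1196; nΣY² − (ΣY)² = 4842 − 3721 = 1121
r = -170 / √(1196 × 1121) = -170 / 1157.8929 ≈ -0.147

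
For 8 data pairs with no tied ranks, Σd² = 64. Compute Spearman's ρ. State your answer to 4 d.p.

0.2381

ρ = 1 − 6Σd² / [n(n²−1)] = 1 − 6×64 / (8×63)
  = 1 − 384/504 = 1 − 0.76190 ≈ 0.2381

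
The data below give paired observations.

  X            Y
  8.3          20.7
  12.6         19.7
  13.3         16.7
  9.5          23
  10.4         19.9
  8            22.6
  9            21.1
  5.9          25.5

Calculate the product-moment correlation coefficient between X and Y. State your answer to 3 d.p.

n = 8, ΣX = 77, ΣY = 169.2, ΣX² = 782.76, ΣY² = 3626.7, ΣXY = 1588.75
nΣXY − ΣXΣY = 12710 − 13028.4 = -318.4
nΣX² − (ΣX)² = 6262.08 − 5929 = 333.08; nΣY² − (ΣY)² = 29013.6 − 28628.64 = 384.96
r = -318.4 / √(333.08 × 384.96) = -318.4 / 358.0817 ≈ -0.889

-0.889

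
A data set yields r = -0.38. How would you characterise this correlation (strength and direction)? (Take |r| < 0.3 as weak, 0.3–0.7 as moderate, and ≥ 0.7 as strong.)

r = -0.38 < 0 so the relationship is negative.
|r| = 0.38, which falls in the moderate range.

moderate negative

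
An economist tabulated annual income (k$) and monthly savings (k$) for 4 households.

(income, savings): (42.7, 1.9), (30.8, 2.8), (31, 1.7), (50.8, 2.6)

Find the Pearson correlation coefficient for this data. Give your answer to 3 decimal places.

n = 4, Σx = 155.3, Σy = 9, Σx² = 6313.57, Σy² = 21.1, Σxy = 352.15
nΣxy − ΣxΣy = 1408.6 − 1397.7 = 10.9
nΣx² − (Σx)² = 25254.28 − 24118.09 = 1136.19; nΣy² − (Σy)² = 84.4 − 81 = 3.4
r = 10.9 / √(1136.19 × 3.4) = 10.9 / 62.1534 ≈ 0.175

0.175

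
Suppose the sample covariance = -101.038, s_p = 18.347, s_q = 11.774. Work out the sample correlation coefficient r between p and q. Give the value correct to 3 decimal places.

-0.468

r = Cov(p,q) / (s_p · s_q) = -101.038 / (18.347 × 11.774)
  = -101.038 / 216.0176 ≈ -0.468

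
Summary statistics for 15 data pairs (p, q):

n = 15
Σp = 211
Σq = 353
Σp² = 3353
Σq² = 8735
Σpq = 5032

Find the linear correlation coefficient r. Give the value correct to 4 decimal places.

0.1638

r = (nΣpq − ΣpΣq) / √[(nΣp² − (Σp)²)(nΣq² − (Σq)²)]
Numerator: 15×5032 − 211×353 = 997
Denominator: √[(50295 − 44521)(131025 − 124609)] = √[5774 × 6416] = 6086.5412
r = 997 / 6086.5412 ≈ 0.1638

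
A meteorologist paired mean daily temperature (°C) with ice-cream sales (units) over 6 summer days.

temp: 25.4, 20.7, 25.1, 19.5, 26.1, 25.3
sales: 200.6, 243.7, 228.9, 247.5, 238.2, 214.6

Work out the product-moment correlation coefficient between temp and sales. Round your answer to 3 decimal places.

n = 6, Σx = 142.1, Σy = 1373.5, Σx² = 3405.21, Σy² = 316073.91, Σxy = 32357.87
nΣxy − ΣxΣy = 194147.22 − 195174.35 = -1027.13
nΣx² − (Σx)² = 20431.26 − 20192.41 = 238.85; nΣy² − (Σy)² = 1896443.46 − 1886502.25 = 9941.21
r = -1027.13 / √(238.85 × 9941.21) = -1027.13 / 1540.9276 ≈ -0.667

-0.667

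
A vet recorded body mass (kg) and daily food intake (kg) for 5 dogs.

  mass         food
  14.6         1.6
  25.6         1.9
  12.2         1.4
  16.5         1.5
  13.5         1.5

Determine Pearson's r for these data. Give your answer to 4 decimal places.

n = 5, Σx = 82.4, Σy = 7.9, Σx² = 1471.86, Σy² = 12.63, Σxy = 134.08
nΣxy − ΣxΣy = 670.4 − 650.96 = 19.44
nΣx² − (Σx)² = 7359.3 − 6789.76 = 569.54; nΣy² − (Σy)² = 63.15 − 62.41 = 0.74
r = 19.44 / √(569.54 × 0.74) = 19.44 / 20.5295 ≈ 0.9469

0.9469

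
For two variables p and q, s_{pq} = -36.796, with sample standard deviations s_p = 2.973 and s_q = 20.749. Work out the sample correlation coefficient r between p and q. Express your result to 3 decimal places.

-0.596

r = Cov(p,q) / (s_p · s_q) = -36.796 / (2.973 × 20.749)
  = -36.796 / 61.6868 ≈ -0.596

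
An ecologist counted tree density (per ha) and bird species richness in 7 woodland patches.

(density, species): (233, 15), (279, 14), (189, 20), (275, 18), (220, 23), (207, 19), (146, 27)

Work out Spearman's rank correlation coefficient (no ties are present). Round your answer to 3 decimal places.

Rank density: 5, 7, 2, 6, 4, 3, 1
Rank species: 2, 1, 5, 3, 6, 4, 7
d = rank(density) − rank(species): 3, 6, -3, 3, -2, -1, -6; Σd² = 104
ρ = 1 − 6Σd² / [n(n²−1)] = 1 − 6×104 / (7×48) = 1 − 624/336 ≈ -0.857

-0.857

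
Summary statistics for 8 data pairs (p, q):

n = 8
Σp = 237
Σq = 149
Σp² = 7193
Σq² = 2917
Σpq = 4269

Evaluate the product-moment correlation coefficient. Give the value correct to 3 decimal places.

-0.929

r = (nΣpq − ΣpΣq) / √[(nΣp² − (Σp)²)(nΣq² − (Σq)²)]
Numerator: 8×4269 − 237×149 = -1161
Denominator: √[(57544 − 56169)(23336 − 22201)] = √[1375 × 1135] = 1249.2498
r = -1161 / 1249.2498 ≈ -0.929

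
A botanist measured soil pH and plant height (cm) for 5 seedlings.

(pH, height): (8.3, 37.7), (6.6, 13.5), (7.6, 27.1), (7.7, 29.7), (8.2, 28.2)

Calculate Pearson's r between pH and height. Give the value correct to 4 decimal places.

n = 5, Σx = 38.4, Σy = 136.2, Σx² = 296.74, Σy² = 4015.28, Σxy = 1067.9
nΣxy − ΣxΣy = 5339.5 − 5230.08 = 109.42
nΣx² − (Σx)² = 1483.7 − 1474.56 = 9.14; nΣy² − (Σy)² = 20076.4 − 18550.44 = 1525.96
r = 109.42 / √(9.14 × 1525.96) = 109.42 / 118.0986 ≈ 0.9265

0.9265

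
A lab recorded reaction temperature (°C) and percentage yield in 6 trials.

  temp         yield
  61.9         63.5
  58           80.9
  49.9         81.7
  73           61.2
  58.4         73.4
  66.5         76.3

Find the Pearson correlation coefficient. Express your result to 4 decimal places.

n = 6, Σx = 367.7, Σy = 437, Σx² = 22847.43, Σy² = 32206.64, Σxy = 26527.79
nΣxy − ΣxΣy = 159166.74 − 160684.9 = -1518.16
nΣx² − (Σx)² = 137084.58 − 135203.29 = 1881.29; nΣy² − (Σy)² = 193239.84 − 190969 = 2270.84
r = -1518.16 / √(1881.29 × 2270.84) = -1518.16 / 2066.9080 ≈ -0.7345

-0.7345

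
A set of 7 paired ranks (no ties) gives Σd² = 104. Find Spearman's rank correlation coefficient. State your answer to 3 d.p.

-0.857

ρ = 1 − 6Σd² / [n(n²−1)] = 1 − 6×104 / (7×48)
  = 1 − 624/336 = 1 − 1.8571 ≈ -0.857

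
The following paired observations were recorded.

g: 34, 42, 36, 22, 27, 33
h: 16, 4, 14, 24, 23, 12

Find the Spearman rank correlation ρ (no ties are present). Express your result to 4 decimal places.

Rank g: 4, 6, 5, 1, 2, 3
Rank h: 4, 1, 3, 6, 5, 2
d = rank(g) − rank(h): 0, 5, 2, -5, -3, 1; Σd² = 64
ρ = 1 − 6Σd² / [n(n²−1)] = 1 − 6×64 / (6×35) = 1 − 384/210 ≈ -0.8286

-0.8286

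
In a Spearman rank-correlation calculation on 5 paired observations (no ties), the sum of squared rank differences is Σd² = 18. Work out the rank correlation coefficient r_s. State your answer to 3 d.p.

0.100

ρ = 1 − 6Σd² / [n(n²−1)] = 1 − 6×18 / (5×24)
  = 1 − 108/120 = 1 − 0.9000 ≈ 0.100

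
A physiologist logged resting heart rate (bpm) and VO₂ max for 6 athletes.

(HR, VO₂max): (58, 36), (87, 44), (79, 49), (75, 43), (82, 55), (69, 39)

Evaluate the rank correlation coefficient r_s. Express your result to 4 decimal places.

Rank HR: 1, 6, 4, 3, 5, 2
Rank VO₂max: 1, 4, 5, 3, 6, 2
d = rank(HR) − rank(VO₂max): 0, 2, -1, 0, -1, 0; Σd² = 6
ρ = 1 − 6Σd² / [n(n²−1)] = 1 − 6×6 / (6×35) = 1 − 36/210 ≈ 0.8286

0.8286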